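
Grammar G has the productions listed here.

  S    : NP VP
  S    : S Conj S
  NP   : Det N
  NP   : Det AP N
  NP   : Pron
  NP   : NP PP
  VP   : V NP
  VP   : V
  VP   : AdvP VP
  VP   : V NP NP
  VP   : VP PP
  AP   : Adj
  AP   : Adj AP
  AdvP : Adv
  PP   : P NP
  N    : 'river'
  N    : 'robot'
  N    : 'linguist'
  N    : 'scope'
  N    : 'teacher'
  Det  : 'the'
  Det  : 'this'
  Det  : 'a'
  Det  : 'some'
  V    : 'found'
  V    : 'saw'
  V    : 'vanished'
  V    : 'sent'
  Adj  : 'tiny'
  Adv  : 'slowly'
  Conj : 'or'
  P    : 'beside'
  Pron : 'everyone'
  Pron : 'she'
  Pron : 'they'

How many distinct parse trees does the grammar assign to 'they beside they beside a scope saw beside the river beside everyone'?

4

Two of the 4 distinct bracketings:
[S [NP [NP [Pron they]] [PP [P beside] [NP [NP [Pron they]] [PP [P beside] [NP [Det a] [N scope]]]]]] [VP [VP [V saw]] [PP [P beside] [NP [NP [Det the] [N river]] [PP [P beside] [NP [Pron everyone]]]]]]]
[S [NP [NP [Pron they]] [PP [P beside] [NP [NP [Pron they]] [PP [P beside] [NP [Det a] [N scope]]]]]] [VP [VP [VP [V saw]] [PP [P beside] [NP [Det the] [N river]]]] [PP [P beside] [NP [Pron everyone]]]]]
The trees differ in how a recursive rule is bracketed over the same span.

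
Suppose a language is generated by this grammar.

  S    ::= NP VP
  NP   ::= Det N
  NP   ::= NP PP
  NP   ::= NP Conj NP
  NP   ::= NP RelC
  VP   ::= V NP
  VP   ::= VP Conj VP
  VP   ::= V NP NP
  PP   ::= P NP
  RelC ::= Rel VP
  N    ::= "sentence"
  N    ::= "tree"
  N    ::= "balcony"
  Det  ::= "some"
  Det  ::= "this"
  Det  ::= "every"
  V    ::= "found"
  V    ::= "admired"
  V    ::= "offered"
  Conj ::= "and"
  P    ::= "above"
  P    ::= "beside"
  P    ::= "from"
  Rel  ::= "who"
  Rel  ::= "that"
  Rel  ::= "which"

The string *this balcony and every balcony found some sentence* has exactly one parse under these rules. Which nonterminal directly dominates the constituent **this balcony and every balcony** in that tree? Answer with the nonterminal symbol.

S

[S [NP [NP [Det this] [N balcony]] [Conj and] [NP [Det every] [N balcony]]] [VP [V found] [NP [Det some] [N sentence]]]]
The span 'this balcony and every balcony' is the NP node built by NP → NP Conj NP.
Its mother is the S built by S → NP VP.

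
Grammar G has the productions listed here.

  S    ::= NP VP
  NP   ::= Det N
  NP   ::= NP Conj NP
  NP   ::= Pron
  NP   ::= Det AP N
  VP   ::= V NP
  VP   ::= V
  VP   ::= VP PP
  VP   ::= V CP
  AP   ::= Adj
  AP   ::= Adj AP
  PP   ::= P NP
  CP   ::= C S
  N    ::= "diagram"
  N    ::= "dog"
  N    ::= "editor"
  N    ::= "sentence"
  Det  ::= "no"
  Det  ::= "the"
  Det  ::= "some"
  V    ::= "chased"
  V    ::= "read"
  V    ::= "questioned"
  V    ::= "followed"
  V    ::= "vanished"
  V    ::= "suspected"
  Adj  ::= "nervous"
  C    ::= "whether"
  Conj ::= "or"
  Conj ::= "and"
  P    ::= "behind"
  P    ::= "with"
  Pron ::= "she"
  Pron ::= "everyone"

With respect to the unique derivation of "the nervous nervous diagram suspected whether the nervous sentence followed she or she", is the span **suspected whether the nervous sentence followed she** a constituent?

No

[S [NP [Det the] [AP [Adj nervous] [AP [Adj nervous]]] [N diagram]] [VP [V suspected] [CP [C whether] [S [NP [Det the] [AP [Adj nervous]] [N sentence]] [VP [V followed] [NP [NP [Pron she]] [Conj or] [NP [Pron she]]]]]]]]
The smallest constituent containing 'suspected whether the nervous sentence followed she' is the VP spanning 'suspected whether the nervous sentence followed she or she'; no single node in the tree dominates exactly the given words.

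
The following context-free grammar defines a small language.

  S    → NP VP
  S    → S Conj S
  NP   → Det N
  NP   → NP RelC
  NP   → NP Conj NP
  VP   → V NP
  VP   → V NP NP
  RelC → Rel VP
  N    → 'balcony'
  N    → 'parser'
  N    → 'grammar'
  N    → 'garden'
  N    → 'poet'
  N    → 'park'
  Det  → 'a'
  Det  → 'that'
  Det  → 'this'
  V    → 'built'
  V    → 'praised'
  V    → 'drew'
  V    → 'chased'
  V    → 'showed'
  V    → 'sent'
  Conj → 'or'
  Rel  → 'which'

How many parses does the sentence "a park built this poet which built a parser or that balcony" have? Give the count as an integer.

2

The two bracketings:
[S [NP [Det a] [N park]] [VP [V built] [NP [NP [Det this] [N poet]] [RelC [Rel which] [VP [V built] [NP [NP [Det a] [N parser]] [Conj or] [NP [Det that] [N balcony]]]]]]]]
[S [NP [Det a] [N park]] [VP [V built] [NP [NP [NP [Det this] [N poet]] [RelC [Rel which] [VP [V built] [NP [Det a] [N parser]]]]] [Conj or] [NP [Det that] [N balcony]]]]]
The trees differ in how a recursive rule is bracketed over the same span.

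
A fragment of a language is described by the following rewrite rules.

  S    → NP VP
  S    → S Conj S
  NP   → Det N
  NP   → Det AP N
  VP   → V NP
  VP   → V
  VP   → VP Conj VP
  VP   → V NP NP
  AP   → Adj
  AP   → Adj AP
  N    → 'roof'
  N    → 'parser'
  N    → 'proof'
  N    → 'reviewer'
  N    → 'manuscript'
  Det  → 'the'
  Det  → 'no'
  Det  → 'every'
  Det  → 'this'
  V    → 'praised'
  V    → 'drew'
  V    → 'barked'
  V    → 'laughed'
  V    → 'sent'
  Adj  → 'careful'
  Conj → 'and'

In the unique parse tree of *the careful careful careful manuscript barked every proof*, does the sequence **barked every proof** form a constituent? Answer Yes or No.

[S [NP [Det the] [AP [Adj careful] [AP [Adj careful] [AP [Adj careful]]]] [N manuscript]] [VP [V barked] [NP [Det every] [N proof]]]]
The words 'barked every proof' are exhaustively dominated by a single VP node (built by VP → V NP), so they form a constituent.

Yes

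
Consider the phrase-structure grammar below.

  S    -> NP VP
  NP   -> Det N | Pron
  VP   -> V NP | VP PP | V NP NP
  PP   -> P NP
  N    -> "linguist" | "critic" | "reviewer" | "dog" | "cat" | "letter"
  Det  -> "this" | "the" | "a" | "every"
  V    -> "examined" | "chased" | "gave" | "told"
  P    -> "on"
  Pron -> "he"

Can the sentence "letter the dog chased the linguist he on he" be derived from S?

For S → NP VP, no prefix of the string parses as an NP.

Ungrammatical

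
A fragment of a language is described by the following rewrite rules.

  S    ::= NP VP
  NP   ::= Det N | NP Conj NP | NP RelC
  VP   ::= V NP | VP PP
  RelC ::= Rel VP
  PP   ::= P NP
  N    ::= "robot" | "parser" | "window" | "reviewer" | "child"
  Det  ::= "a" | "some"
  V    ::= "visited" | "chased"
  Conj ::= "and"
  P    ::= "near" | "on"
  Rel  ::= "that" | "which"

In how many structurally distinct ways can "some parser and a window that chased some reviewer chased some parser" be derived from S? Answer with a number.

2

The two bracketings:
[S [NP [NP [Det some] [N parser]] [Conj and] [NP [NP [Det a] [N window]] [RelC [Rel that] [VP [V chased] [NP [Det some] [N reviewer]]]]]] [VP [V chased] [NP [Det some] [N parser]]]]
[S [NP [NP [NP [Det some] [N parser]] [Conj and] [NP [Det a] [N window]]] [RelC [Rel that] [VP [V chased] [NP [Det some] [N reviewer]]]]] [VP [V chased] [NP [Det some] [N parser]]]]
The trees differ in how a recursive rule is bracketed over the same span.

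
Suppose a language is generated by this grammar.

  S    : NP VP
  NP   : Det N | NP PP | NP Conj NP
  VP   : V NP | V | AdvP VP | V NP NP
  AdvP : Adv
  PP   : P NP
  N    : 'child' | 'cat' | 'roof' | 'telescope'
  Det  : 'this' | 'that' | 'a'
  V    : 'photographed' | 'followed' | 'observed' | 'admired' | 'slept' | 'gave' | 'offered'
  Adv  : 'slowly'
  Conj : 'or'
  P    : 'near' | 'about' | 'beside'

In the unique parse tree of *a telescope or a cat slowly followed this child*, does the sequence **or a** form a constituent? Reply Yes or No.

No

[S [NP [NP [Det a] [N telescope]] [Conj or] [NP [Det a] [N cat]]] [VP [AdvP [Adv slowly]] [VP [V followed] [NP [Det this] [N child]]]]]
The smallest constituent containing 'or a' is the NP spanning 'a telescope or a cat'; no single node in the tree dominates exactly the given words.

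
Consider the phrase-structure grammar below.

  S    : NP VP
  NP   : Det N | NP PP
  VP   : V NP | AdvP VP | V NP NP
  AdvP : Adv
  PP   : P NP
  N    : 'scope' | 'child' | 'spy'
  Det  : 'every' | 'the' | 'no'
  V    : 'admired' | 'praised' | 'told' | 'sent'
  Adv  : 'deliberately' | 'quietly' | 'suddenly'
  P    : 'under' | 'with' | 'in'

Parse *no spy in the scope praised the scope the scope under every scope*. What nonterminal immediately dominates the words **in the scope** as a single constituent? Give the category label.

S
  NP
    NP
      Det: no
      N: spy
    PP
      P: in
      NP
        Det: the
        N: scope
  VP
    V: praised
    NP
      Det: the
      N: scope
    NP
      NP
        Det: the
        N: scope
      PP
        P: under
        NP
          Det: every
          N: scope
The span 'in the scope' is the PP node built by PP → P NP.

PP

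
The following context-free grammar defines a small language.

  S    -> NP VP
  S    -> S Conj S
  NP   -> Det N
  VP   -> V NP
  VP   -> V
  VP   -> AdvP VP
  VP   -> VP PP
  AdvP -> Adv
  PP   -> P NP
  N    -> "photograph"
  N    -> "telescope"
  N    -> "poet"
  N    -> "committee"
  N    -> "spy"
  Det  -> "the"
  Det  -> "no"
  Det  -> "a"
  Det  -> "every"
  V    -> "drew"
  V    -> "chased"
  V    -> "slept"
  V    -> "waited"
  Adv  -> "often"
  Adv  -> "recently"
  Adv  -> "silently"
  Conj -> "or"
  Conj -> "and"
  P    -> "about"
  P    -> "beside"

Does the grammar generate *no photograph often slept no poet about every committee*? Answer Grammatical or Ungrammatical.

S
  NP
    Det: no
    N: photograph
  VP
    AdvP
      Adv: often
    VP
      VP
        V: slept
        NP
          Det: no
          N: poet
      PP
        P: about
        NP
          Det: every
          N: committee
Every word is introduced by a lexical rule and the phrasal rules combine the resulting categories into a single S.

Grammatical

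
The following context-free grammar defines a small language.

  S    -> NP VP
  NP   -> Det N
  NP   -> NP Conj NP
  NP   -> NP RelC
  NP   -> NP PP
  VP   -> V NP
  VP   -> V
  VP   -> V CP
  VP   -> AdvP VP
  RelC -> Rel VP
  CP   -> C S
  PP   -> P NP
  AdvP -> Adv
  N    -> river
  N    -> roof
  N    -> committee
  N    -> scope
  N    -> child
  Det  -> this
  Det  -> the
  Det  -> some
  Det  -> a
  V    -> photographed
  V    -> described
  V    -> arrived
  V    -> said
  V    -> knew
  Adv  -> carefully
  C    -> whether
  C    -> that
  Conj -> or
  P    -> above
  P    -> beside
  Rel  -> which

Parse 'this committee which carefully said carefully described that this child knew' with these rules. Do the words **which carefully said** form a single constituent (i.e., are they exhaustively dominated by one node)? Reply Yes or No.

Yes

[S [NP [NP [Det this] [N committee]] [RelC [Rel which] [VP [AdvP [Adv carefully]] [VP [V said]]]]] [VP [AdvP [Adv carefully]] [VP [V described] [CP [C that] [S [NP [Det this] [N child]] [VP [V knew]]]]]]]
The words 'which carefully said' are exhaustively dominated by a single RelC node (built by RelC → Rel VP), so they form a constituent.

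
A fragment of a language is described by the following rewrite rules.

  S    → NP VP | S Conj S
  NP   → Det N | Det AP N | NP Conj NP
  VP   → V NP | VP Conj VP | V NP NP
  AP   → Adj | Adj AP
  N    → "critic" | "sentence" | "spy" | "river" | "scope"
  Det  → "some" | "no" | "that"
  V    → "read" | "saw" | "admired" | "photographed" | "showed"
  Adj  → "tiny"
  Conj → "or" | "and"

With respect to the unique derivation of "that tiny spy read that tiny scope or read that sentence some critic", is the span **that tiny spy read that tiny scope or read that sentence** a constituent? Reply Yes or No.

[S [NP [Det that] [AP [Adj tiny]] [N spy]] [VP [VP [V read] [NP [Det that] [AP [Adj tiny]] [N scope]]] [Conj or] [VP [V read] [NP [Det that] [N sentence]] [NP [Det some] [N critic]]]]]
The smallest constituent containing 'that tiny spy read that tiny scope or read that sentence' is the S spanning 'that tiny spy read that tiny scope or read that sentence some critic'; no single node in the tree dominates exactly the given words.

No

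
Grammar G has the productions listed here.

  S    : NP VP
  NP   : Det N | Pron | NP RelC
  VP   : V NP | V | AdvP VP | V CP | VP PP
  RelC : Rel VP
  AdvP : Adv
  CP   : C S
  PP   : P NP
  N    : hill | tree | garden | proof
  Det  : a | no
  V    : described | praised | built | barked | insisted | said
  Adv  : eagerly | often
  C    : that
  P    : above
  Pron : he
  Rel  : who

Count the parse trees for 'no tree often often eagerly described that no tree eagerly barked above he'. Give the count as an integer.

Two of the 6 distinct bracketings:
[S [NP [Det no] [N tree]] [VP [AdvP [Adv often]] [VP [AdvP [Adv often]] [VP [AdvP [Adv eagerly]] [VP [V described] [CP [C that] [S [NP [Det no] [N tree]] [VP [AdvP [Adv eagerly]] [VP [VP [V barked]] [PP [P above] [NP [Pron he]]]]]]]]]]]]
[S [NP [Det no] [N tree]] [VP [AdvP [Adv often]] [VP [AdvP [Adv often]] [VP [AdvP [Adv eagerly]] [VP [V described] [CP [C that] [S [NP [Det no] [N tree]] [VP [VP [AdvP [Adv eagerly]] [VP [V barked]]] [PP [P above] [NP [Pron he]]]]]]]]]]]
The trees differ in how a recursive rule is bracketed over the same span.

6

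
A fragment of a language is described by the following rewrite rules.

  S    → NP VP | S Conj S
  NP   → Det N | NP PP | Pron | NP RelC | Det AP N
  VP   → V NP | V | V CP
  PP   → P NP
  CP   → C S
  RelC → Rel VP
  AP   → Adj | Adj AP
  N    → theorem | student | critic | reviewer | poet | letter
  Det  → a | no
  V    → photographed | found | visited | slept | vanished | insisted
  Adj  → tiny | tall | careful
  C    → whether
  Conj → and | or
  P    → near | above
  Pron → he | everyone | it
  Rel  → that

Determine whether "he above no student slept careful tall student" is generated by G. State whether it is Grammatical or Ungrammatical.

Ungrammatical

A V word can never sit immediately before an Adj word in any string this grammar generates, so the substring 'slept careful' rules out a derivation.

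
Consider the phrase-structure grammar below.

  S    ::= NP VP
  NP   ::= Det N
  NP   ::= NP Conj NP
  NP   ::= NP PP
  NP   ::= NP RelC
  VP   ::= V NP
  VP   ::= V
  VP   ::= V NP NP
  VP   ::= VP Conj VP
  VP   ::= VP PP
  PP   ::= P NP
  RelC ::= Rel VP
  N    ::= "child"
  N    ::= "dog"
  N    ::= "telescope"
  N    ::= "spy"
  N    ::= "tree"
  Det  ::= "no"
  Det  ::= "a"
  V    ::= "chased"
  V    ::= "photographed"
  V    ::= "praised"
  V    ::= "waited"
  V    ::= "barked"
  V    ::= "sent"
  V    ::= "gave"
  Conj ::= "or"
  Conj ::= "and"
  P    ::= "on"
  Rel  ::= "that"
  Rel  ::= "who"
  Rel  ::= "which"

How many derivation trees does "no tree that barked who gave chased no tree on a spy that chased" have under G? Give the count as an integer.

3

Two of the 3 distinct bracketings:
[S [NP [NP [NP [Det no] [N tree]] [RelC [Rel that] [VP [V barked]]]] [RelC [Rel who] [VP [V gave]]]] [VP [V chased] [NP [NP [Det no] [N tree]] [PP [P on] [NP [NP [Det a] [N spy]] [RelC [Rel that] [VP [V chased]]]]]]]]
[S [NP [NP [NP [Det no] [N tree]] [RelC [Rel that] [VP [V barked]]]] [RelC [Rel who] [VP [V gave]]]] [VP [V chased] [NP [NP [NP [Det no] [N tree]] [PP [P on] [NP [Det a] [N spy]]]] [RelC [Rel that] [VP [V chased]]]]]]
The trees differ in how a recursive rule is bracketed over the same span.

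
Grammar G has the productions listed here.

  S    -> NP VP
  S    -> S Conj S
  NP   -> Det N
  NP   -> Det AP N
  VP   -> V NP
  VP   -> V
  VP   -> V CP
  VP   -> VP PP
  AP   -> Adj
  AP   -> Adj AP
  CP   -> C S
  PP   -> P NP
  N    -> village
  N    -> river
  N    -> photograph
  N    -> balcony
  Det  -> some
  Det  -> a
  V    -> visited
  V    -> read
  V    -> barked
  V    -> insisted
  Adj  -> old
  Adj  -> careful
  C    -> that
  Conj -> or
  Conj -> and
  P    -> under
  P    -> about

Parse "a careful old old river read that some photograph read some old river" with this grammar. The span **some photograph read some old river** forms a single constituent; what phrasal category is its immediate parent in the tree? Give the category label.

S
  NP
    Det: a
    AP
      Adj: careful
      AP
        Adj: old
        AP
          Adj: old
    N: river
  VP
    V: read
    CP
      C: that
      S
        NP
          Det: some
          N: photograph
        VP
          V: read
          NP
            Det: some
            AP
              Adj: old
            N: river
The span 'some photograph read some old river' is the S node built by S → NP VP.
Its mother is the CP built by CP → C S.

CP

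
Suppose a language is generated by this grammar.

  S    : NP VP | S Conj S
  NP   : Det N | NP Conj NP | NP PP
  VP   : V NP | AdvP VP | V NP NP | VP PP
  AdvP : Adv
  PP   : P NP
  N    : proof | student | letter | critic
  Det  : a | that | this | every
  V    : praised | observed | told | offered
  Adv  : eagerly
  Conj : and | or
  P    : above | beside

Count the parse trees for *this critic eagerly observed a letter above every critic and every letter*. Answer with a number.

4

Two of the 4 distinct bracketings:
[S [NP [Det this] [N critic]] [VP [AdvP [Adv eagerly]] [VP [V observed] [NP [NP [NP [Det a] [N letter]] [PP [P above] [NP [Det every] [N critic]]]] [Conj and] [NP [Det every] [N letter]]]]]]
[S [NP [Det this] [N critic]] [VP [AdvP [Adv eagerly]] [VP [V observed] [NP [NP [Det a] [N letter]] [PP [P above] [NP [NP [Det every] [N critic]] [Conj and] [NP [Det every] [N letter]]]]]]]]
The trees differ in how a recursive rule is bracketed over the same span.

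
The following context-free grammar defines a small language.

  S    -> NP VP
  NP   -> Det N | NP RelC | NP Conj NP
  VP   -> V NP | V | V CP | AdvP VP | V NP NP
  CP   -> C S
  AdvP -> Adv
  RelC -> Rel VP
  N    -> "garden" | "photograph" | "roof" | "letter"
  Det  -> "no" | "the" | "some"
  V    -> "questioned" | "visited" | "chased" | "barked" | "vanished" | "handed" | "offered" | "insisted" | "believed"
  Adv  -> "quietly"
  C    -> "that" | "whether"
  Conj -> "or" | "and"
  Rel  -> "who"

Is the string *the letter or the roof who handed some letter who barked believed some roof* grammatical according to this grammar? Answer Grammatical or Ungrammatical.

Grammatical

[S [NP [NP [NP [Det the] [N letter]] [Conj or] [NP [Det the] [N roof]]] [RelC [Rel who] [VP [V handed] [NP [NP [Det some] [N letter]] [RelC [Rel who] [VP [V barked]]]]]]] [VP [V believed] [NP [Det some] [N roof]]]]
The bracketing above is licensed at every node by one of the given productions, with S at the root.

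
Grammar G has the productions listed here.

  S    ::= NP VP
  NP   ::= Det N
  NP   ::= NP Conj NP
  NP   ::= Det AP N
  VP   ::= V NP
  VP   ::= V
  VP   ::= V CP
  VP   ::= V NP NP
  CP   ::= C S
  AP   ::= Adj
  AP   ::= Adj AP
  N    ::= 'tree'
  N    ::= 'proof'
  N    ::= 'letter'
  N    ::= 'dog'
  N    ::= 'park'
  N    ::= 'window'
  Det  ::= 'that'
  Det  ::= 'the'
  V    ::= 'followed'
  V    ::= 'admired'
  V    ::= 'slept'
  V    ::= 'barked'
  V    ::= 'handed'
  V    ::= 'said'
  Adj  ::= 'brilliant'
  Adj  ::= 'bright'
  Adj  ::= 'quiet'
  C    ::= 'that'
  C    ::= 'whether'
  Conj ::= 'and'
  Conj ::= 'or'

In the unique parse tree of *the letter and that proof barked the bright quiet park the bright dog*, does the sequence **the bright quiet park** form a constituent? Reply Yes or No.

Yes

[S [NP [NP [Det the] [N letter]] [Conj and] [NP [Det that] [N proof]]] [VP [V barked] [NP [Det the] [AP [Adj bright] [AP [Adj quiet]]] [N park]] [NP [Det the] [AP [Adj bright]] [N dog]]]]
The words 'the bright quiet park' are exhaustively dominated by a single NP node (built by NP → Det AP N), so they form a constituent.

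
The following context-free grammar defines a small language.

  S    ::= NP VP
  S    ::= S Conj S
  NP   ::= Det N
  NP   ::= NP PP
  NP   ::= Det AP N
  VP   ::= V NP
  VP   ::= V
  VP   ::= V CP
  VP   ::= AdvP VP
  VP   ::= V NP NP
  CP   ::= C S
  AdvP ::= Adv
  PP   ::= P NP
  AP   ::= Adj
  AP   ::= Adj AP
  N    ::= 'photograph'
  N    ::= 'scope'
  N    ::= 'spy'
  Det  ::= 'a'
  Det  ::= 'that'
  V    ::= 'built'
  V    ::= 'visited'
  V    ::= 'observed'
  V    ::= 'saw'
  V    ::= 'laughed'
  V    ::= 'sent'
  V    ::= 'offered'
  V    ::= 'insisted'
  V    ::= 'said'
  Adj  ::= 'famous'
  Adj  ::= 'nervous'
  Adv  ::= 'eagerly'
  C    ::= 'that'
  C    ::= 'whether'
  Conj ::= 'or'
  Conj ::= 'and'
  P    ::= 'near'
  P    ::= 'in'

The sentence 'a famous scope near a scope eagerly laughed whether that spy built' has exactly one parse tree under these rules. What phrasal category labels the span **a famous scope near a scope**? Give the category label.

[S [NP [NP [Det a] [AP [Adj famous]] [N scope]] [PP [P near] [NP [Det a] [N scope]]]] [VP [AdvP [Adv eagerly]] [VP [V laughed] [CP [C whether] [S [NP [Det that] [N spy]] [VP [V built]]]]]]]
The span 'a famous scope near a scope' is the NP node built by NP → NP PP.

NP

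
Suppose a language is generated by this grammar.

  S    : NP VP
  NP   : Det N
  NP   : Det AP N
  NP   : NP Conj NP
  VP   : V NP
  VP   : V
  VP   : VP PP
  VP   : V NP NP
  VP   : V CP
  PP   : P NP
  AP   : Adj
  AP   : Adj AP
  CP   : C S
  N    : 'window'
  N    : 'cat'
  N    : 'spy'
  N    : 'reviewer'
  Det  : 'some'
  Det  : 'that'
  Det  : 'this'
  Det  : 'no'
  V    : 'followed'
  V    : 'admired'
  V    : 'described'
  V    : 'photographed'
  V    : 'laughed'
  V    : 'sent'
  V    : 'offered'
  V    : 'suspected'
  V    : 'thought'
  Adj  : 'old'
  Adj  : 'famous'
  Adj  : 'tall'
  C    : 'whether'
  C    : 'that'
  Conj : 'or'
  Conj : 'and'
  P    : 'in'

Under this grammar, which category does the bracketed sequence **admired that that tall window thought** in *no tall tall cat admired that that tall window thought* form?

VP

S
  NP
    Det: no
    AP
      Adj: tall
      AP
        Adj: tall
    N: cat
  VP
    V: admired
    CP
      C: that
      S
        NP
          Det: that
          AP
            Adj: tall
          N: window
        VP
          V: thought
The span 'admired that that tall window thought' is the VP node built by VP → V CP.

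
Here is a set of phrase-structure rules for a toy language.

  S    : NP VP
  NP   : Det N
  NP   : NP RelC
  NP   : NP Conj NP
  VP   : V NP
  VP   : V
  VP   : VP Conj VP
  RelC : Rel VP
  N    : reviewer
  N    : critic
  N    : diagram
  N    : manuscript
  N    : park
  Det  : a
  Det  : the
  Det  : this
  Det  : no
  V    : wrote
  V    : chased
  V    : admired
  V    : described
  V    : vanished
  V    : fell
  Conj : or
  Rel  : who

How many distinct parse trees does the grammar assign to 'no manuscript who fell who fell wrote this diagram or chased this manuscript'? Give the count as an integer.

1

[S [NP [NP [NP [Det no] [N manuscript]] [RelC [Rel who] [VP [V fell]]]] [RelC [Rel who] [VP [V fell]]]] [VP [VP [V wrote] [NP [Det this] [N diagram]]] [Conj or] [VP [V chased] [NP [Det this] [N manuscript]]]]]
No rule offers an alternative attachment or grouping for any span, so this is the only derivation.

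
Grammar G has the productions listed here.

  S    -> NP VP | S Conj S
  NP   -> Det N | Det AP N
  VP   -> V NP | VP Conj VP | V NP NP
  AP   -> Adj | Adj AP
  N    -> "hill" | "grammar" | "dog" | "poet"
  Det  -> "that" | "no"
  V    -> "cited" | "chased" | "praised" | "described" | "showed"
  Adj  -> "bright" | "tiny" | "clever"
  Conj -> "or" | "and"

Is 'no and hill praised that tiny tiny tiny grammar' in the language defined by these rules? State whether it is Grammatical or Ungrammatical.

Ungrammatical

A Det word can never sit immediately before a Conj word in any string this grammar generates, so the substring 'no and' rules out a derivation.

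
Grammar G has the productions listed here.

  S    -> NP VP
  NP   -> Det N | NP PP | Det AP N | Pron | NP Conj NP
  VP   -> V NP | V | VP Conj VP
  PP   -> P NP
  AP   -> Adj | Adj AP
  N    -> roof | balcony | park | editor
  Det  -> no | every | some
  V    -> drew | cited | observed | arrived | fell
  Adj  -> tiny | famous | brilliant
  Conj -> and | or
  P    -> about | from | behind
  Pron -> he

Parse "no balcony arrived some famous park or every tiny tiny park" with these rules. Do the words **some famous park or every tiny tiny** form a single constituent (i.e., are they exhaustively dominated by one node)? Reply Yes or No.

[S [NP [Det no] [N balcony]] [VP [V arrived] [NP [NP [Det some] [AP [Adj famous]] [N park]] [Conj or] [NP [Det every] [AP [Adj tiny] [AP [Adj tiny]]] [N park]]]]]
The smallest constituent containing 'some famous park or every tiny tiny' is the NP spanning 'some famous park or every tiny tiny park'; no single node in the tree dominates exactly the given words.

No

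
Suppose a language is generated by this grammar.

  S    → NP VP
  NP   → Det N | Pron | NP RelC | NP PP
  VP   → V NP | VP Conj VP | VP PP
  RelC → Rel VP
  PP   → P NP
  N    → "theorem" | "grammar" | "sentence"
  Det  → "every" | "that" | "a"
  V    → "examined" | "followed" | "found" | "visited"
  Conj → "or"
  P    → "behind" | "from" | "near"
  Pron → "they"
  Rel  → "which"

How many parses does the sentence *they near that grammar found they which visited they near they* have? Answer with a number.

Two of the 4 distinct bracketings:
[S [NP [NP [Pron they]] [PP [P near] [NP [Det that] [N grammar]]]] [VP [V found] [NP [NP [Pron they]] [RelC [Rel which] [VP [V visited] [NP [NP [Pron they]] [PP [P near] [NP [Pron they]]]]]]]]]
[S [NP [NP [Pron they]] [PP [P near] [NP [Det that] [N grammar]]]] [VP [V found] [NP [NP [Pron they]] [RelC [Rel which] [VP [VP [V visited] [NP [Pron they]]] [PP [P near] [NP [Pron they]]]]]]]]
The difference turns on whether VP → VP PP is used at the relevant span, versus an alternative expansion of VP.

4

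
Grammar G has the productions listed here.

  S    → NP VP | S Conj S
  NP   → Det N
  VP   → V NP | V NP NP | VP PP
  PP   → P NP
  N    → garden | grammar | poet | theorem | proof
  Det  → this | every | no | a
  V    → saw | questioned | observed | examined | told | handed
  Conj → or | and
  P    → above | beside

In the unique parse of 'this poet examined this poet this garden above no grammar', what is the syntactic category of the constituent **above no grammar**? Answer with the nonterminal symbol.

S
  NP
    Det: this
    N: poet
  VP
    VP
      V: examined
      NP
        Det: this
        N: poet
      NP
        Det: this
        N: garden
    PP
      P: above
      NP
        Det: no
        N: grammar
The span 'above no grammar' is the PP node built by PP → P NP.

PP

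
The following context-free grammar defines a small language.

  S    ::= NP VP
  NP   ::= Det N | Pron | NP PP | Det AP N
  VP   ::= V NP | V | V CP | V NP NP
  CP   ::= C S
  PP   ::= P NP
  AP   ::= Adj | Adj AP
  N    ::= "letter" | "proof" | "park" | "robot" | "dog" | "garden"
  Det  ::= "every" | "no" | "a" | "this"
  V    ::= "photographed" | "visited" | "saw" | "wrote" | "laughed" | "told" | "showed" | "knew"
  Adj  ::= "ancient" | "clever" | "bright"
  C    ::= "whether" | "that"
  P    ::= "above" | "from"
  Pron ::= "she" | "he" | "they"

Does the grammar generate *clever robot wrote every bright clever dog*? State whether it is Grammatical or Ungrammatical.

Ungrammatical

For S → NP VP, no prefix of the string parses as an NP.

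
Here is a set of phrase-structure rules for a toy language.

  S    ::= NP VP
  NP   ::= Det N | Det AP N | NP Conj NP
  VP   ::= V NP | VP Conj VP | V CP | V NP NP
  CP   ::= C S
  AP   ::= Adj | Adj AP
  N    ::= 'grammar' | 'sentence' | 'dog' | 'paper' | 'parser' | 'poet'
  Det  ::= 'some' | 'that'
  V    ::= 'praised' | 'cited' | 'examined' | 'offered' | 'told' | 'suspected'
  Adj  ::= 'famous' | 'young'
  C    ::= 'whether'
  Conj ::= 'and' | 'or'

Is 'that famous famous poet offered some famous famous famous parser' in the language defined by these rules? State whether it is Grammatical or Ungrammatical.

S
  NP
    Det: that
    AP
      Adj: famous
      AP
        Adj: famous
    N: poet
  VP
    V: offered
    NP
      Det: some
      AP
        Adj: famous
        AP
          Adj: famous
          AP
            Adj: famous
      N: parser
Every word is introduced by a lexical rule and the phrasal rules combine the resulting categories into a single S.

Grammatical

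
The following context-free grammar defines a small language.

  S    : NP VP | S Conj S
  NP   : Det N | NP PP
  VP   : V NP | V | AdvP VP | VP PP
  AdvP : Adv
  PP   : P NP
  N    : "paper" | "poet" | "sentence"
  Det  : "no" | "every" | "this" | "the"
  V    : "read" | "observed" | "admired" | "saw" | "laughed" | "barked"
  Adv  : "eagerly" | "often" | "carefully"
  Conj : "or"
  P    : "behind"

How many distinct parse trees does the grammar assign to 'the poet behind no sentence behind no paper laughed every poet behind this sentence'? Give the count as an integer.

Two of the 4 distinct bracketings:
[S [NP [NP [Det the] [N poet]] [PP [P behind] [NP [NP [Det no] [N sentence]] [PP [P behind] [NP [Det no] [N paper]]]]]] [VP [V laughed] [NP [NP [Det every] [N poet]] [PP [P behind] [NP [Det this] [N sentence]]]]]]
[S [NP [NP [Det the] [N poet]] [PP [P behind] [NP [NP [Det no] [N sentence]] [PP [P behind] [NP [Det no] [N paper]]]]]] [VP [VP [V laughed] [NP [Det every] [N poet]]] [PP [P behind] [NP [Det this] [N sentence]]]]]
The difference turns on whether VP → VP PP is used at the relevant span, versus an alternative expansion of VP.

4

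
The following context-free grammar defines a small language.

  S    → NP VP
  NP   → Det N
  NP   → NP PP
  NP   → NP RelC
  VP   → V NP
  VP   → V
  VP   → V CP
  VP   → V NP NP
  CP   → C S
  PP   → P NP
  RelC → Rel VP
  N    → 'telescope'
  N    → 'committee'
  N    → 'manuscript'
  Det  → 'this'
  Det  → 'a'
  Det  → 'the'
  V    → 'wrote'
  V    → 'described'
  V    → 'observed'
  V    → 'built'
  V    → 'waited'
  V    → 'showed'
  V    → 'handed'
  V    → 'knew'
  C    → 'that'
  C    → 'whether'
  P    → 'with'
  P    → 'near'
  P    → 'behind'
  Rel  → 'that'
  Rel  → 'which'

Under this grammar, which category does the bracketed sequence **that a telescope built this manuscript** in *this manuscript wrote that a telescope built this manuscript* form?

CP

[S [NP [Det this] [N manuscript]] [VP [V wrote] [CP [C that] [S [NP [Det a] [N telescope]] [VP [V built] [NP [Det this] [N manuscript]]]]]]]
The span 'that a telescope built this manuscript' is the CP node built by CP → C S.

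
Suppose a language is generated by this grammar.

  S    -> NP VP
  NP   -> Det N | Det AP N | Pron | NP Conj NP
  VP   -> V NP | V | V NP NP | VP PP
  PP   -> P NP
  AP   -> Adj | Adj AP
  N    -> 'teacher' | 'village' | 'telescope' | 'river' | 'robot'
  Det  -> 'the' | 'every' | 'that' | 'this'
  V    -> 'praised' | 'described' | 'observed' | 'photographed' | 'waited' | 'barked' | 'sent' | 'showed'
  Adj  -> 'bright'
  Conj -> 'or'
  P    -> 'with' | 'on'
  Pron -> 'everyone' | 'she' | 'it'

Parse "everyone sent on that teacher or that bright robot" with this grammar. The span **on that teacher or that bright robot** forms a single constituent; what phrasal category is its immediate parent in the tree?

VP

S
  NP
    Pron: everyone
  VP
    VP
      V: sent
    PP
      P: on
      NP
        NP
          Det: that
          N: teacher
        Conj: or
        NP
          Det: that
          AP
            Adj: bright
          N: robot
The span 'on that teacher or that bright robot' is the PP node built by PP → P NP.
Its mother is the VP built by VP → VP PP.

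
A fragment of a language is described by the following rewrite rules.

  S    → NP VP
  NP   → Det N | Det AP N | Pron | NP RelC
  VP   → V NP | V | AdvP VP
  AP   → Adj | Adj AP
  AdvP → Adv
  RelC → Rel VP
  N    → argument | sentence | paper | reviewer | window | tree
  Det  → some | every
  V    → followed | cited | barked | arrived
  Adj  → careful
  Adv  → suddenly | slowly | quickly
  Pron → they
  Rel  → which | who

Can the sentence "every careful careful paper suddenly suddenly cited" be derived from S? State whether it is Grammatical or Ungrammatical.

Grammatical

S
  NP
    Det: every
    AP
      Adj: careful
      AP
        Adj: careful
    N: paper
  VP
    AdvP
      Adv: suddenly
    VP
      AdvP
        Adv: suddenly
      VP
        V: cited
Every word is introduced by a lexical rule and the phrasal rules combine the resulting categories into a single S.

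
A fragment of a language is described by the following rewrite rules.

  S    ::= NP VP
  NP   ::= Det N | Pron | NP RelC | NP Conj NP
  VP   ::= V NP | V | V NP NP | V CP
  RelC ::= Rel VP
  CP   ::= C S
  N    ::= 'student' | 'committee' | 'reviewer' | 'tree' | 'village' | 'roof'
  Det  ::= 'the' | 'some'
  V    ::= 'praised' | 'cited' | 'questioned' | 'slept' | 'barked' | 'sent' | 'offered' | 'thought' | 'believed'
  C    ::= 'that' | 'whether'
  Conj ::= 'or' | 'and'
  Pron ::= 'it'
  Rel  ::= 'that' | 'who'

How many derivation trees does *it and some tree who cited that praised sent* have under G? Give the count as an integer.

3

Two of the 3 distinct bracketings:
[S [NP [NP [NP [NP [Pron it]] [Conj and] [NP [Det some] [N tree]]] [RelC [Rel who] [VP [V cited]]]] [RelC [Rel that] [VP [V praised]]]] [VP [V sent]]]
[S [NP [NP [NP [Pron it]] [Conj and] [NP [NP [Det some] [N tree]] [RelC [Rel who] [VP [V cited]]]]] [RelC [Rel that] [VP [V praised]]]] [VP [V sent]]]
The trees differ in how a recursive rule is bracketed over the same span.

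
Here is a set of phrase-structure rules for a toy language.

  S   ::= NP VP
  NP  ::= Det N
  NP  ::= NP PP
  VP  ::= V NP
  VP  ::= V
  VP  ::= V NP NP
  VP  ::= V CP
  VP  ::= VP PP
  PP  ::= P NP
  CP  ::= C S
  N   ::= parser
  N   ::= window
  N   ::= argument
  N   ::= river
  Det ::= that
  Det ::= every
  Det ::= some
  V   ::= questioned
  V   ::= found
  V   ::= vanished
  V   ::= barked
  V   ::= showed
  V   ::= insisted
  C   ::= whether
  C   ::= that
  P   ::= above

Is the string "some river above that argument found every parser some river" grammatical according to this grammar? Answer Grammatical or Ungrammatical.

[S [NP [NP [Det some] [N river]] [PP [P above] [NP [Det that] [N argument]]]] [VP [V found] [NP [Det every] [N parser]] [NP [Det some] [N river]]]]
Every word is introduced by a lexical rule and the phrasal rules combine the resulting categories into a single S.

Grammatical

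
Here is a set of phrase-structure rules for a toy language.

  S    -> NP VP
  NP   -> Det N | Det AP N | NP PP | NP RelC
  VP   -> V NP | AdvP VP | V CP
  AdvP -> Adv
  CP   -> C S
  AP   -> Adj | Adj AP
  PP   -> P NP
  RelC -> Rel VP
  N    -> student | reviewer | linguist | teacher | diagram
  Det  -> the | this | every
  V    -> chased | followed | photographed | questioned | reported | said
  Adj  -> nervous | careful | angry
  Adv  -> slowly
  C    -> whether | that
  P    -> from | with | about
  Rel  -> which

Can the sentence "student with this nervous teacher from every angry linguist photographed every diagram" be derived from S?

For S → NP VP, no prefix of the string parses as an NP.

Ungrammatical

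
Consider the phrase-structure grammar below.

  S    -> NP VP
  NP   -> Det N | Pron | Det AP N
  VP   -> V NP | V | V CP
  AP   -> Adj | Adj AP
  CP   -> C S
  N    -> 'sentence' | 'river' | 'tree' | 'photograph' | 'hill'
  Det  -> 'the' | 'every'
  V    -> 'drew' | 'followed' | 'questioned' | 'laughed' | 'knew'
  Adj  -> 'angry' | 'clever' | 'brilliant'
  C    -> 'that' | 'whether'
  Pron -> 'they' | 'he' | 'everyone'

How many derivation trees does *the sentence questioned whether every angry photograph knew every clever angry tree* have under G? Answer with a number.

1

[S [NP [Det the] [N sentence]] [VP [V questioned] [CP [C whether] [S [NP [Det every] [AP [Adj angry]] [N photograph]] [VP [V knew] [NP [Det every] [AP [Adj clever] [AP [Adj angry]]] [N tree]]]]]]]
No rule offers an alternative attachment or grouping for any span, so this is the only derivation.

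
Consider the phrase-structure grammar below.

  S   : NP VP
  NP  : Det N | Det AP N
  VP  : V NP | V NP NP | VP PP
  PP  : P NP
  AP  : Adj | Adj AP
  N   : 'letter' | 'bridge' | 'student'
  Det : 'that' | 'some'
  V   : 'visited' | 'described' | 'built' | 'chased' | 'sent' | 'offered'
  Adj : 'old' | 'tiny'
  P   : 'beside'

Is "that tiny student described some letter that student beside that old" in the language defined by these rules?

For S → NP VP, the only prefix that parses as NP is 'that tiny student', but the remainder 'described some letter that student beside that old' is not a VP under these rules.

Ungrammatical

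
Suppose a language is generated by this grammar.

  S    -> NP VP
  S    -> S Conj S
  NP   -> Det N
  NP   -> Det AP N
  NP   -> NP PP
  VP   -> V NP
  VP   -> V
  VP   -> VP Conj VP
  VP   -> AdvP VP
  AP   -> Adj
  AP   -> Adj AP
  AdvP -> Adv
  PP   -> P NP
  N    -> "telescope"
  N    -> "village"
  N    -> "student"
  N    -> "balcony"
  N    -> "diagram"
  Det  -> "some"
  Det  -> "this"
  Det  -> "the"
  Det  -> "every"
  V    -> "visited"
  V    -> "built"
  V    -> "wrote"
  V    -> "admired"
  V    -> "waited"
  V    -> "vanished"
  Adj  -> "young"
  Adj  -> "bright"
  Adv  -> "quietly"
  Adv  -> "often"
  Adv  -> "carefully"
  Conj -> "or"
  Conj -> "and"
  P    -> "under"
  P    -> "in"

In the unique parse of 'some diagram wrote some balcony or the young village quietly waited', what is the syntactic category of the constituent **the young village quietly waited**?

S

S
  S
    NP
      Det: some
      N: diagram
    VP
      V: wrote
      NP
        Det: some
        N: balcony
  Conj: or
  S
    NP
      Det: the
      AP
        Adj: young
      N: village
    VP
      AdvP
        Adv: quietly
      VP
        V: waited
The span 'the young village quietly waited' is the S node built by S → NP VP.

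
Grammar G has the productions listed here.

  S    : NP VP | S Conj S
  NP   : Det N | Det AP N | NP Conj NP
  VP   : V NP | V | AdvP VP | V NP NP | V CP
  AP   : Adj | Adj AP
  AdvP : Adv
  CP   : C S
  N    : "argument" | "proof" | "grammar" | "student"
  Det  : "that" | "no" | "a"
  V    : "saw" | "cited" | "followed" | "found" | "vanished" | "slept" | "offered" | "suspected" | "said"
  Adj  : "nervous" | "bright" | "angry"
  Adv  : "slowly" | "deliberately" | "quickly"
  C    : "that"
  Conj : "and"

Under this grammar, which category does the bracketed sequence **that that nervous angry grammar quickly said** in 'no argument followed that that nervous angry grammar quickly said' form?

[S [NP [Det no] [N argument]] [VP [V followed] [CP [C that] [S [NP [Det that] [AP [Adj nervous] [AP [Adj angry]]] [N grammar]] [VP [AdvP [Adv quickly]] [VP [V said]]]]]]]
The span 'that that nervous angry grammar quickly said' is the CP node built by CP → C S.

CP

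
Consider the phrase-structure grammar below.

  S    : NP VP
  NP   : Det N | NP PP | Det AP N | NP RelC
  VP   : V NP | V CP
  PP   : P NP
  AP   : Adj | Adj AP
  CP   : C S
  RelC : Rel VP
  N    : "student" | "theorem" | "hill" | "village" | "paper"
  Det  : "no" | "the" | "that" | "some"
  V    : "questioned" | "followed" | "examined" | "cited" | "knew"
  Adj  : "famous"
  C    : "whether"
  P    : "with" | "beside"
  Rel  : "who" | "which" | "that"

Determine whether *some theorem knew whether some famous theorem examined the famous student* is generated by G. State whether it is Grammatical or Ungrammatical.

S
  NP
    Det: some
    N: theorem
  VP
    V: knew
    CP
      C: whether
      S
        NP
          Det: some
          AP
            Adj: famous
          N: theorem
        VP
          V: examined
          NP
            Det: the
            AP
              Adj: famous
            N: student
Each bracket corresponds to one application of a listed rule, so the string is derivable from S.

Grammatical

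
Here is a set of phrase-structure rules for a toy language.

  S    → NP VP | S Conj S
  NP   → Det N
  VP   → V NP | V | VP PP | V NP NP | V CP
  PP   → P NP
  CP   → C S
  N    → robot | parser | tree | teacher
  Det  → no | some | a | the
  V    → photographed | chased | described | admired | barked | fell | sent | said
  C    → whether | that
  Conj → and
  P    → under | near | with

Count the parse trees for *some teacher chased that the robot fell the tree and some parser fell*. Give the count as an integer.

2

The two bracketings:
[S [NP [Det some] [N teacher]] [VP [V chased] [CP [C that] [S [S [NP [Det the] [N robot]] [VP [V fell] [NP [Det the] [N tree]]]] [Conj and] [S [NP [Det some] [N parser]] [VP [V fell]]]]]]]
[S [S [NP [Det some] [N teacher]] [VP [V chased] [CP [C that] [S [NP [Det the] [N robot]] [VP [V fell] [NP [Det the] [N tree]]]]]]] [Conj and] [S [NP [Det some] [N parser]] [VP [V fell]]]]
The trees differ in how a recursive rule is bracketed over the same span.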